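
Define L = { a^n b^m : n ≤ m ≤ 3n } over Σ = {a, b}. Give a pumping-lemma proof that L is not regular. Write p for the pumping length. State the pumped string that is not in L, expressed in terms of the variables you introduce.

a^{p+k} b^p

Suppose for contradiction that L is regular, and let p be the pumping length.
Take w = a^p b^p ∈ L (since p ≤ p ≤ 3p), with |w| = 2p ≥ p.
Write w = xyz as guaranteed by the lemma, with |xy| ≤ p and y is nonempty.
The first p characters of w are a's, so xy (and hence y) consists only of a's. Write y = a^k, 1 ≤ k ≤ p.
Pump with i = 2: xy^2z = a^{p+k} b^p. Now n = p+k > p = m, so the condition n ≤ m fails. Thus xy^2z ∉ L.
Contradiction. Therefore L is not regular.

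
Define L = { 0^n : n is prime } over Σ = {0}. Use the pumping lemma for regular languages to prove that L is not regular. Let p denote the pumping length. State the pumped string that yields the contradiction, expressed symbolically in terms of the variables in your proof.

Assume L is regular. Let p be the pumping length given by the pumping lemma.
Let q be a prime with q ≥ p+2 (infinitely many primes exist), and take w = 0^q ∈ L with |w| = q ≥ p.
Write w = xyz as guaranteed by the lemma, with |xy| ≤ p and y is nonempty.
Then y = 0^k for some k with 1 ≤ k ≤ p.
Since 1 ≤ k ≤ p, |xz| = q-k. Pump with i = q+1: |xy^{q+1}z| = (q-k)+(q+1)k = q+qk = q(1+k), which is composite (both factors ≥ 2). So xy^{q+1}z = 0^{q(1+k)} ∉ L.
This contradicts the pumping lemma, so L is not regular.

0^{q(1+k)}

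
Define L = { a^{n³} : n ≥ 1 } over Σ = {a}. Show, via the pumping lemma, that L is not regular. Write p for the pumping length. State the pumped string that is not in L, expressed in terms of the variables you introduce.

a^{p³+k}

Toward a contradiction, assume L is regular with pumping length p.
Take w = a^{p³} ∈ L with |w| = p³ ≥ p.
Write w = xyz as guaranteed by the lemma, with |xy| ≤ p and |y| ≥ 1.
Then y = a^k for some k with 1 ≤ k ≤ p.
Pump with i = 2: xy^2z = a^{p³+k}. Since 1 ≤ k ≤ p, p³ < p³+k ≤ p³+p < p³+3p²+3p+1 = (p+1)³, so p³+k is not a perfect cube. So xy^2z ∉ L.
This is a contradiction; hence L is not regular.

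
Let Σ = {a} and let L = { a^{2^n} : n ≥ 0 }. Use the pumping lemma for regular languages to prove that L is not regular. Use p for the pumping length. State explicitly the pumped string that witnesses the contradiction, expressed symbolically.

Assume L is regular. Let p be the pumping length given by the pumping lemma.
Take w = a^{2^p} ∈ L with |w| = 2^p ≥ p.
The pumping lemma gives a decomposition w = xyz where |xy| ≤ p and |y| > 0.
Then y = a^k for some k with 1 ≤ k ≤ p.
Pump with i = 2: xy^2z = a^{2^p+k}. Since 1 ≤ k ≤ p < 2^p, we have 2^p < 2^p+k < 2^{p+1}, so 2^p+k is not a power of 2. So xy^2z ∉ L.
This contradicts the pumping lemma, so L is not regular.

a^{2^p+k}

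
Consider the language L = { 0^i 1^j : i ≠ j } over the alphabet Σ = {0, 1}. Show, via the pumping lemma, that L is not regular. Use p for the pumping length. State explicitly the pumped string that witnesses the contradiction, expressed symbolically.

Suppose for contradiction that L is regular, and let p be the pumping length.
Choose w = 0^p 1^{p+p!}. Since p ≠ p+p!, w ∈ L; and |w| ≥ p.
By the pumping lemma, w = xyz with |xy| ≤ p and |y| ≥ 1.
The first p characters of w are 0's, so xy (and hence y) consists only of 0's. Write y = 0^k, 1 ≤ k ≤ p.
Since 1 ≤ k ≤ p, k divides p!; set t = 1 + p!/k. Then xy^t z has p + (p!/k)·k = p + p! copies of 0. Now the 0-count equals the 1-count, so i ≠ j fails. So xy^t z = 0^{p+p!} 1^{p+p!} ∉ L.
Contradiction. Therefore L is not regular.

0^{p+p!} 1^{p+p!}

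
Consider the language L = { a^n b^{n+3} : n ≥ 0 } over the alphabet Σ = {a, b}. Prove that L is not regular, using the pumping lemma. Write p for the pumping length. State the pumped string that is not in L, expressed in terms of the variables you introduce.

Suppose for contradiction that L is regular, and let p be the pumping length.
Choose w = a^p b^{p+3}, which is in L with |w| = 2p+3 ≥ p.
By the pumping lemma, w = xyz with |xy| ≤ p and y is nonempty.
The first p characters of w are a's, so xy (and hence y) consists only of a's. Write y = a^k, 1 ≤ k ≤ p.
Pump with i = 2: xy^2z = a^{p+k} b^{p+3}. For this to lie in L we would need p+3 = (p+k)+3, which forces k = 0. But k ≥ 1, so xy^2z ∉ L.
Contradiction. Therefore L is not regular.

a^{p+k} b^{p+3}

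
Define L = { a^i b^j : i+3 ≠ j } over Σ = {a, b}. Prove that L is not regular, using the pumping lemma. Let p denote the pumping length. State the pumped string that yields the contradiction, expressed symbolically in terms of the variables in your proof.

a^{p+p!} b^{p+p!+3}

Assume L is regular; let p be its pumping constant.
Choose w = a^p b^{p+p!+3}. Since p ≠ (p+p!+3)-3 = p+p!, w ∈ L; and |w| ≥ p.
By the pumping lemma, w = xyz with |xy| ≤ p and |y| ≥ 1.
Because |xy| ≤ p and w begins with p copies of a, we have y = a^k with 1 ≤ k ≤ p.
Since 1 ≤ k ≤ p, k divides p!; set t = 1 + p!/k. Then xy^t z has p + (p!/k)·k = p + p! copies of a. Now the a-count is p+p! and (b-count)-3 = (p+p!+3)-3 = p+p!, so i+3 ≠ j fails. So xy^t z = a^{p+p!} b^{p+p!+3} ∉ L.
Contradiction. Therefore L is not regular.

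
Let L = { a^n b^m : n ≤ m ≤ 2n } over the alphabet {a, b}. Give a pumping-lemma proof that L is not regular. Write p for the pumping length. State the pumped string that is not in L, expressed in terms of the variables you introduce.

a^{p+k} b^p

Assume L is regular. Let p be the pumping length given by the pumping lemma.
Take w = a^p b^p ∈ L (since p ≤ p ≤ 2p), with |w| = 2p ≥ p.
Write w = xyz as guaranteed by the lemma, with |xy| ≤ p and |y| > 0.
Because |xy| ≤ p and w begins with p copies of a, we have y = a^k with 1 ≤ k ≤ p.
Pump with i = 2: xy^2z = a^{p+k} b^p. Now n = p+k > p = m, so the condition n ≤ m fails. Thus xy^2z ∉ L.
This contradicts the pumping lemma, so L is not regular.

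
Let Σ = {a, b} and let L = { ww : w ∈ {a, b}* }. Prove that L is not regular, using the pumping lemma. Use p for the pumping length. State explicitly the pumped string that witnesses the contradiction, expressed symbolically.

a^{p+k} b^p a^p b^p

Assume L is regular; let p be its pumping constant.
Take w = a^p b^p a^p b^p = uu where u = a^pb^p; then w ∈ L and |w| = 4p ≥ p.
Write w = xyz as guaranteed by the lemma, with |xy| ≤ p and y is nonempty.
Since the first p symbols of w are all a's and |xy| ≤ p, y lies entirely in the leading a-block: y = a^k for some k with 1 ≤ k ≤ p.
Pump with i = 2: xy^2z = a^{p+k} b^p a^p b^p, of length 4p+k. Suppose this equals vv. The string starts with a and ends with b, so v does too; thus the boundary between the two copies of v is a b→a transition. There is exactly one such transition, at position 2p+k, so |v| = 2p+k and |vv| = 4p+2k ≠ 4p+k since k ≥ 1. So xy^2z ∉ L.
This is a contradiction; hence L is not regular.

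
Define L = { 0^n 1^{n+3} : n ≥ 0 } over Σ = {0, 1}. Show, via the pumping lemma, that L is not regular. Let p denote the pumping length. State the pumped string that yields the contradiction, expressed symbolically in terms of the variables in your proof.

0^{p+k} 1^{p+3}

Suppose for contradiction that L is regular, and let p be the pumping length.
Let w = 0^p 1^{p+3} ∈ L; note |w| = 2p+3 ≥ p.
By the pumping lemma, w = xyz with |xy| ≤ p and |y| > 0.
Because |xy| ≤ p and w begins with p copies of 0, we have y = 0^k with 1 ≤ k ≤ p.
Pump with i = 2: xy^2z = 0^{p+k} 1^{p+3}. For this to lie in L we would need p+3 = (p+k)+3, which forces k = 0. But k ≥ 1, so xy^2z ∉ L.
Contradiction. Therefore L is not regular.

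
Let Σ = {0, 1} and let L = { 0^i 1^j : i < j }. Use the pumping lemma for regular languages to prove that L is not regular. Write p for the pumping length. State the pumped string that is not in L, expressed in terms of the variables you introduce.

Assume L is regular. Let p be the pumping length given by the pumping lemma.
Choose w = 0^p 1^{p+1} ∈ L, with |w| = 2p+1 ≥ p.
The pumping lemma gives a decomposition w = xyz where |xy| ≤ p and |y| > 0.
Since the first p symbols of w are all 0's and |xy| ≤ p, y lies entirely in the leading 0-block: y = 0^k for some k with 1 ≤ k ≤ p.
Consider xy^2z = 0^{p+k} 1^{p+1}. Since k ≥ 1, the 0-count p+k is at least p+1, so i < j fails; thus xy^2z ∉ L.
This contradicts the pumping lemma, so L is not regular.

0^{p+k} 1^{p+1}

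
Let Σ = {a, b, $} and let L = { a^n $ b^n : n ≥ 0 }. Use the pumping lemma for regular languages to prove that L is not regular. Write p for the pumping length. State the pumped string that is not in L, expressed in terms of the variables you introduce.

a^{p+k} $ b^p

Assume L is regular; let p be its pumping constant.
Take w = a^p $ b^p ∈ L with |w| = 2p+1 ≥ p.
The pumping lemma gives a decomposition w = xyz where |xy| ≤ p and y is nonempty.
Since the first p symbols of w are all a's and |xy| ≤ p, y lies entirely in the leading a-block: y = a^k for some k with 1 ≤ k ≤ p.
Pump with i = 2: xy^2z = a^{p+k} $ b^p, which would require p+k = p. But k ≥ 1, so xy^2z ∉ L.
Contradiction. Therefore L is not regular.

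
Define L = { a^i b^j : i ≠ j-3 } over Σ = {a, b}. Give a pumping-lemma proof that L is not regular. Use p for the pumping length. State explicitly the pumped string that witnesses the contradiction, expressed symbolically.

Suppose for contradiction that L is regular, and let p be the pumping length.
Choose w = a^p b^{p+p!+3}. Since p ≠ (p+p!+3)-3 = p+p!, w ∈ L; and |w| ≥ p.
By the pumping lemma, w = xyz with |xy| ≤ p and y is nonempty.
Since the first p symbols of w are all a's and |xy| ≤ p, y lies entirely in the leading a-block: y = a^k for some k with 1 ≤ k ≤ p.
Since 1 ≤ k ≤ p, k divides p!; set t = 1 + p!/k. Then xy^t z has p + (p!/k)·k = p + p! copies of a. Now the a-count is p+p! and (b-count)-3 = (p+p!+3)-3 = p+p!, so i ≠ j-3 fails. So xy^t z = a^{p+p!} b^{p+p!+3} ∉ L.
Contradiction. Therefore L is not regular.

a^{p+p!} b^{p+p!+3}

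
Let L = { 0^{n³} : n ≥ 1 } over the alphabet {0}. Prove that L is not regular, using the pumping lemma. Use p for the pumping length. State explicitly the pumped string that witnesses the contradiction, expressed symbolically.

Suppose for contradiction that L is regular, and let p be the pumping length.
Take w = 0^{p³} ∈ L with |w| = p³ ≥ p.
Write w = xyz as guaranteed by the lemma, with |xy| ≤ p and y is nonempty.
Then y = 0^k for some k with 1 ≤ k ≤ p.
Pump with i = 2: xy^2z = 0^{p³+k}. Since 1 ≤ k ≤ p, p³ < p³+k ≤ p³+p < p³+3p²+3p+1 = (p+1)³, so p³+k is not a perfect cube. So xy^2z ∉ L.
This is a contradiction; hence L is not regular.

0^{p³+k}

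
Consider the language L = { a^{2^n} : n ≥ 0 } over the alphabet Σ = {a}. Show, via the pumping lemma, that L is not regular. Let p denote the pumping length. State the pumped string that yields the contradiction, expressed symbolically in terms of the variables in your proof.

a^{2^p+k}

Assume L is regular; let p be its pumping constant.
Take w = a^{2^p} ∈ L with |w| = 2^p ≥ p.
The pumping lemma gives a decomposition w = xyz where |xy| ≤ p and |y| > 0.
Then y = a^k for some k with 1 ≤ k ≤ p.
Pump with i = 2: xy^2z = a^{2^p+k}. Since 1 ≤ k ≤ p < 2^p, we have 2^p < 2^p+k < 2^{p+1}, so 2^p+k is not a power of 2. So xy^2z ∉ L.
Contradiction. Therefore L is not regular.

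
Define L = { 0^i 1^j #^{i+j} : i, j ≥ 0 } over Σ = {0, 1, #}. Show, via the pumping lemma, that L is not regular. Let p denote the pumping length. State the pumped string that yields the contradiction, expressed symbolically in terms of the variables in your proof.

Assume L is regular; let p be its pumping constant.
Take w = 0^p 1^p #^{2p} ∈ L (with i=j=p, i+j=2p), |w| = 4p ≥ p.
Write w = xyz as guaranteed by the lemma, with |xy| ≤ p and |y| > 0.
Because |xy| ≤ p and w begins with p copies of 0, we have y = 0^k with 1 ≤ k ≤ p.
Consider xy^2z = 0^{p+k} 1^p #^{2p}. Now the 0- and 1-counts sum to 2p+k, but the #-count is 2p ≠ 2p+k. So xy^2z ∉ L.
This is a contradiction; hence L is not regular.

0^{p+k} 1^p #^{2p}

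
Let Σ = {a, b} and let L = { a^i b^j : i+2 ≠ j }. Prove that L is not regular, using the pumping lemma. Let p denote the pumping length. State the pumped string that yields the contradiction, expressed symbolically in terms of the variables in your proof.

a^{p+p!} b^{p+p!+2}

Assume L is regular; let p be its pumping constant.
Choose w = a^p b^{p+p!+2}. Since p ≠ (p+p!+2)-2 = p+p!, w ∈ L; and |w| ≥ p.
Write w = xyz as guaranteed by the lemma, with |xy| ≤ p and y is nonempty.
Because |xy| ≤ p and w begins with p copies of a, we have y = a^k with 1 ≤ k ≤ p.
Since 1 ≤ k ≤ p, k divides p!; set t = 1 + p!/k. Then xy^t z has p + (p!/k)·k = p + p! copies of a. Now the a-count is p+p! and (b-count)-2 = (p+p!+2)-2 = p+p!, so i+2 ≠ j fails. So xy^t z = a^{p+p!} b^{p+p!+2} ∉ L.
This contradicts the pumping lemma, so L is not regular.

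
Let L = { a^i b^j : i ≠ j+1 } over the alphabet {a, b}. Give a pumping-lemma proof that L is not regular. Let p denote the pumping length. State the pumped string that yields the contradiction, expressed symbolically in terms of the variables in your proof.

Assume L is regular; let p be its pumping constant.
Choose w = a^p b^{p+p!-1}. Since p ≠ (p+p!-1)+1 = p+p!, w ∈ L; and |w| ≥ p.
Write w = xyz as guaranteed by the lemma, with |xy| ≤ p and y is nonempty.
The first p characters of w are a's, so xy (and hence y) consists only of a's. Write y = a^k, 1 ≤ k ≤ p.
Since 1 ≤ k ≤ p, k divides p!; set t = 1 + p!/k. Then xy^t z has p + (p!/k)·k = p + p! copies of a. Now the a-count is p+p! and (b-count)+1 = (p+p!-1)+1 = p+p!, so i ≠ j+1 fails. So xy^t z = a^{p+p!} b^{p+p!-1} ∉ L.
This is a contradiction; hence L is not regular.

a^{p+p!} b^{p+p!-1}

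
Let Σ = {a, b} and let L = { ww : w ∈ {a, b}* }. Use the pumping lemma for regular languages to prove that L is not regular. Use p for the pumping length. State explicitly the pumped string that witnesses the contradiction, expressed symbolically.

Toward a contradiction, assume L is regular with pumping length p.
Take w = a^p b^p a^p b^p = uu where u = a^pb^p; then w ∈ L and |w| = 4p ≥ p.
The pumping lemma gives a decomposition w = xyz where |xy| ≤ p and |y| ≥ 1.
The first p characters of w are a's, so xy (and hence y) consists only of a's. Write y = a^k, 1 ≤ k ≤ p.
Pump with i = 2: xy^2z = a^{p+k} b^p a^p b^p, of length 4p+k. Suppose this equals vv. The string starts with a and ends with b, so v does too; thus the boundary between the two copies of v is a b→a transition. There is exactly one such transition, at position 2p+k, so |v| = 2p+k and |vv| = 4p+2k ≠ 4p+k since k ≥ 1. So xy^2z ∉ L.
This is a contradiction; hence L is not regular.

a^{p+k} b^p a^p b^p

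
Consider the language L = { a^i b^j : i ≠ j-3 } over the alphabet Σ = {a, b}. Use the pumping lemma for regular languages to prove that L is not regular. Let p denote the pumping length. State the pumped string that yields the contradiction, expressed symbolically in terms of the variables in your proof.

Assume L is regular. Let p be the pumping length given by the pumping lemma.
Choose w = a^p b^{p+p!+3}. Since p ≠ (p+p!+3)-3 = p+p!, w ∈ L; and |w| ≥ p.
The pumping lemma gives a decomposition w = xyz where |xy| ≤ p and y is nonempty.
The first p characters of w are a's, so xy (and hence y) consists only of a's. Write y = a^k, 1 ≤ k ≤ p.
Since 1 ≤ k ≤ p, k divides p!; set t = 1 + p!/k. Then xy^t z has p + (p!/k)·k = p + p! copies of a. Now the a-count is p+p! and (b-count)-3 = (p+p!+3)-3 = p+p!, so i ≠ j-3 fails. So xy^t z = a^{p+p!} b^{p+p!+3} ∉ L.
This contradicts the pumping lemma, so L is not regular.

a^{p+p!} b^{p+p!+3}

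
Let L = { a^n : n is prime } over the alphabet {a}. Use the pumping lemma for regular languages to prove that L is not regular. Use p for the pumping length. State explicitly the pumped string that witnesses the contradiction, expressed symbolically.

a^{q(1+k)}

Assume L is regular. Let p be the pumping length given by the pumping lemma.
Let q be a prime with q ≥ p+2 (infinitely many primes exist), and take w = a^q ∈ L with |w| = q ≥ p.
By the pumping lemma, w = xyz with |xy| ≤ p and |y| > 0.
Then y = a^k for some k with 1 ≤ k ≤ p.
Since 1 ≤ k ≤ p, |xz| = q-k. Pump with i = q+1: |xy^{q+1}z| = (q-k)+(q+1)k = q+qk = q(1+k), which is composite (both factors ≥ 2). So xy^{q+1}z = a^{q(1+k)} ∉ L.
This is a contradiction; hence L is not regular.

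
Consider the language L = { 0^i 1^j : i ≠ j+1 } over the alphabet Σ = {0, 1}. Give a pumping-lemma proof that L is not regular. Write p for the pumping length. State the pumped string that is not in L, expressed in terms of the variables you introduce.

Assume L is regular; let p be its pumping constant.
Choose w = 0^p 1^{p+p!-1}. Since p ≠ (p+p!-1)+1 = p+p!, w ∈ L; and |w| ≥ p.
Write w = xyz as guaranteed by the lemma, with |xy| ≤ p and y is nonempty.
The first p characters of w are 0's, so xy (and hence y) consists only of 0's. Write y = 0^k, 1 ≤ k ≤ p.
Since 1 ≤ k ≤ p, k divides p!; set t = 1 + p!/k. Then xy^t z has p + (p!/k)·k = p + p! copies of 0. Now the 0-count is p+p! and (1-count)+1 = (p+p!-1)+1 = p+p!, so i ≠ j+1 fails. So xy^t z = 0^{p+p!} 1^{p+p!-1} ∉ L.
This is a contradiction; hence L is not regular.

0^{p+p!} 1^{p+p!-1}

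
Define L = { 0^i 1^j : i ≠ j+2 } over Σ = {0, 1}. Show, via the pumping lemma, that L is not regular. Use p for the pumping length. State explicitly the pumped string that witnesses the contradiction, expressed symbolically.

0^{p+p!} 1^{p+p!-2}

Assume L is regular; let p be its pumping constant.
Choose w = 0^p 1^{p+p!-2}. Since p ≠ (p+p!-2)+2 = p+p!, w ∈ L; and |w| ≥ p.
The pumping lemma gives a decomposition w = xyz where |xy| ≤ p and y is nonempty.
Since the first p symbols of w are all 0's and |xy| ≤ p, y lies entirely in the leading 0-block: y = 0^k for some k with 1 ≤ k ≤ p.
Since 1 ≤ k ≤ p, k divides p!; set t = 1 + p!/k. Then xy^t z has p + (p!/k)·k = p + p! copies of 0. Now the 0-count is p+p! and (1-count)+2 = (p+p!-2)+2 = p+p!, so i ≠ j+2 fails. So xy^t z = 0^{p+p!} 1^{p+p!-2} ∉ L.
This contradicts the pumping lemma, so L is not regular.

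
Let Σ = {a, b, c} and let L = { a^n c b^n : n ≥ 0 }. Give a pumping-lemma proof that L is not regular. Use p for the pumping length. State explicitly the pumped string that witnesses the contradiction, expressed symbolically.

a^{p+k} c b^p

Assume L is regular. Let p be the pumping length given by the pumping lemma.
Take w = a^p c b^p ∈ L with |w| = 2p+1 ≥ p.
The pumping lemma gives a decomposition w = xyz where |xy| ≤ p and |y| > 0.
Since the first p symbols of w are all a's and |xy| ≤ p, y lies entirely in the leading a-block: y = a^k for some k with 1 ≤ k ≤ p.
Pump with i = 2: xy^2z = a^{p+k} c b^p, which would require p+k = p. But k ≥ 1, so xy^2z ∉ L.
This is a contradiction; hence L is not regular.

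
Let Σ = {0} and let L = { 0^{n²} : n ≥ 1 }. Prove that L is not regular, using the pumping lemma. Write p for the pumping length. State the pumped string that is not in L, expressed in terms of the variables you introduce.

0^{p²+k}

Suppose for contradiction that L is regular, and let p be the pumping length.
Take w = 0^{p²} ∈ L with |w| = p² ≥ p.
By the pumping lemma, w = xyz with |xy| ≤ p and |y| > 0.
Then y = 0^k for some k with 1 ≤ k ≤ p.
Pump with i = 2: xy^2z = 0^{p²+k}. Since 1 ≤ k ≤ p, p² < p²+k ≤ p²+p < (p+1)², so p²+k lies strictly between consecutive squares and is not a perfect square. So xy^2z ∉ L.
This is a contradiction; hence L is not regular.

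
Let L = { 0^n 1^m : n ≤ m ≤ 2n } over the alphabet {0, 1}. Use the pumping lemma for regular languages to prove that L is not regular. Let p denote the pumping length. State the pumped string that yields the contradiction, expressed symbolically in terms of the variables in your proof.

Assume L is regular. Let p be the pumping length given by the pumping lemma.
Take w = 0^p 1^p ∈ L (since p ≤ p ≤ 2p), with |w| = 2p ≥ p.
By the pumping lemma, w = xyz with |xy| ≤ p and |y| ≥ 1.
Since the first p symbols of w are all 0's and |xy| ≤ p, y lies entirely in the leading 0-block: y = 0^k for some k with 1 ≤ k ≤ p.
Pump with i = 2: xy^2z = 0^{p+k} 1^p. Now n = p+k > p = m, so the condition n ≤ m fails. Thus xy^2z ∉ L.
This is a contradiction; hence L is not regular.

0^{p+k} 1^p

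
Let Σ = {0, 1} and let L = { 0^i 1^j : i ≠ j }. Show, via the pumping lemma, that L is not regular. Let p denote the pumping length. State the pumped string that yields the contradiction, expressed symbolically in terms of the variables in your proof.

Assume L is regular. Let p be the pumping length given by the pumping lemma.
Choose w = 0^p 1^{p+p!}. Since p ≠ p+p!, w ∈ L; and |w| ≥ p.
By the pumping lemma, w = xyz with |xy| ≤ p and |y| > 0.
Because |xy| ≤ p and w begins with p copies of 0, we have y = 0^k with 1 ≤ k ≤ p.
Since 1 ≤ k ≤ p, k divides p!; set t = 1 + p!/k. Then xy^t z has p + (p!/k)·k = p + p! copies of 0. Now the 0-count equals the 1-count, so i ≠ j fails. So xy^t z = 0^{p+p!} 1^{p+p!} ∉ L.
Contradiction. Therefore L is not regular.

0^{p+p!} 1^{p+p!}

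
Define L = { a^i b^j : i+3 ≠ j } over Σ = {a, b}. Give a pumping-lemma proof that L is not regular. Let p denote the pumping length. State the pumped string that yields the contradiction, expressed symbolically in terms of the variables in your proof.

Assume L is regular; let p be its pumping constant.
Choose w = a^p b^{p+p!+3}. Since p ≠ (p+p!+3)-3 = p+p!, w ∈ L; and |w| ≥ p.
By the pumping lemma, w = xyz with |xy| ≤ p and |y| ≥ 1.
Since the first p symbols of w are all a's and |xy| ≤ p, y lies entirely in the leading a-block: y = a^k for some k with 1 ≤ k ≤ p.
Since 1 ≤ k ≤ p, k divides p!; set t = 1 + p!/k. Then xy^t z has p + (p!/k)·k = p + p! copies of a. Now the a-count is p+p! and (b-count)-3 = (p+p!+3)-3 = p+p!, so i+3 ≠ j fails. So xy^t z = a^{p+p!} b^{p+p!+3} ∉ L.
Contradiction. Therefore L is not regular.

a^{p+p!} b^{p+p!+3}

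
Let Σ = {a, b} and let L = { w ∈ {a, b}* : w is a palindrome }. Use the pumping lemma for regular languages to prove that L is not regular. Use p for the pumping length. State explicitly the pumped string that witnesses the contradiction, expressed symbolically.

a^{p+k} b a^p

Suppose for contradiction that L is regular, and let p be the pumping length.
Take w = a^p b a^p, a palindrome of length 2p+1 ≥ p.
By the pumping lemma, w = xyz with |xy| ≤ p and |y| > 0.
Since the first p symbols of w are all a's and |xy| ≤ p, y lies entirely in the leading a-block: y = a^k for some k with 1 ≤ k ≤ p.
Pump with i = 2: xy^2z = a^{p+k} b a^p. Its reverse is a^p b a^{p+k}, which differs from xy^2z since k ≥ 1. So xy^2z is not a palindrome and xy^2z ∉ L.
This contradicts the pumping lemma, so L is not regular.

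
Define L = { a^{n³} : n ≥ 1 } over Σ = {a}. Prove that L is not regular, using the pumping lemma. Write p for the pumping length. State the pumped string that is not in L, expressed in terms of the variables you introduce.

Toward a contradiction, assume L is regular with pumping length p.
Take w = a^{p³} ∈ L with |w| = p³ ≥ p.
Write w = xyz as guaranteed by the lemma, with |xy| ≤ p and y is nonempty.
Then y = a^k for some k with 1 ≤ k ≤ p.
Pump with i = 2: xy^2z = a^{p³+k}. Since 1 ≤ k ≤ p, p³ < p³+k ≤ p³+p < p³+3p²+3p+1 = (p+1)³, so p³+k is not a perfect cube. So xy^2z ∉ L.
This is a contradiction; hence L is not regular.

a^{p³+k}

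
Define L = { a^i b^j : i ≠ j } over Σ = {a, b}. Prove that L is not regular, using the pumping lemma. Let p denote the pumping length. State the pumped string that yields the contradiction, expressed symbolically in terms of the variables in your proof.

a^{p+p!} b^{p+p!}

Toward a contradiction, assume L is regular with pumping length p.
Choose w = a^p b^{p+p!}. Since p ≠ p+p!, w ∈ L; and |w| ≥ p.
The pumping lemma gives a decomposition w = xyz where |xy| ≤ p and |y| ≥ 1.
Since the first p symbols of w are all a's and |xy| ≤ p, y lies entirely in the leading a-block: y = a^k for some k with 1 ≤ k ≤ p.
Since 1 ≤ k ≤ p, k divides p!; set t = 1 + p!/k. Then xy^t z has p + (p!/k)·k = p + p! copies of a. Now the a-count equals the b-count, so i ≠ j fails. So xy^t z = a^{p+p!} b^{p+p!} ∉ L.
Contradiction. Therefore L is not regular.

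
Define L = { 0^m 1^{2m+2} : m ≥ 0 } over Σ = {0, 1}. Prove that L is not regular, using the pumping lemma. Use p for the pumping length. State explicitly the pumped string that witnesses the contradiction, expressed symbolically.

0^{p+k} 1^{2p+2}

Assume L is regular. Let p be the pumping length given by the pumping lemma.
Choose w = 0^p 1^{2p+2}, which is in L with |w| = 3p+2 ≥ p.
Write w = xyz as guaranteed by the lemma, with |xy| ≤ p and |y| > 0.
Since the first p symbols of w are all 0's and |xy| ≤ p, y lies entirely in the leading 0-block: y = 0^k for some k with 1 ≤ k ≤ p.
Pump with i = 2: xy^2z = 0^{p+k} 1^{2p+2}. For this to lie in L we would need 2p+2 = 2(p+k)+2, which forces k = 0. But k ≥ 1, so xy^2z ∉ L.
Contradiction. Therefore L is not regular.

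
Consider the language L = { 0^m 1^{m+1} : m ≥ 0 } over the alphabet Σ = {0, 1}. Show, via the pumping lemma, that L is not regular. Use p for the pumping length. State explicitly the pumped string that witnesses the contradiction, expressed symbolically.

Suppose for contradiction that L is regular, and let p be the pumping length.
Choose w = 0^p 1^{p+1}, which is in L with |w| = 2p+1 ≥ p.
Write w = xyz as guaranteed by the lemma, with |xy| ≤ p and y is nonempty.
Since the first p symbols of w are all 0's and |xy| ≤ p, y lies entirely in the leading 0-block: y = 0^k for some k with 1 ≤ k ≤ p.
Pump with i = 2: xy^2z = 0^{p+k} 1^{p+1}. For this to lie in L we would need p+1 = (p+k)+1, which forces k = 0. But k ≥ 1, so xy^2z ∉ L.
This contradicts the pumping lemma, so L is not regular.

0^{p+k} 1^{p+1}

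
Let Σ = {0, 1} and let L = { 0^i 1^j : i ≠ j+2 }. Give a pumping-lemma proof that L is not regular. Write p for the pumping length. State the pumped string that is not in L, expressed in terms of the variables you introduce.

0^{p+p!} 1^{p+p!-2}

Assume L is regular. Let p be the pumping length given by the pumping lemma.
Choose w = 0^p 1^{p+p!-2}. Since p ≠ (p+p!-2)+2 = p+p!, w ∈ L; and |w| ≥ p.
Write w = xyz as guaranteed by the lemma, with |xy| ≤ p and y is nonempty.
The first p characters of w are 0's, so xy (and hence y) consists only of 0's. Write y = 0^k, 1 ≤ k ≤ p.
Since 1 ≤ k ≤ p, k divides p!; set t = 1 + p!/k. Then xy^t z has p + (p!/k)·k = p + p! copies of 0. Now the 0-count is p+p! and (1-count)+2 = (p+p!-2)+2 = p+p!, so i ≠ j+2 fails. So xy^t z = 0^{p+p!} 1^{p+p!-2} ∉ L.
Contradiction. Therefore L is not regular.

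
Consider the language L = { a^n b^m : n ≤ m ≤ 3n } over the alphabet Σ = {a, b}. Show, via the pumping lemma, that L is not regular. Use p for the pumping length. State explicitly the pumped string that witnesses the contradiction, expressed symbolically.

Assume L is regular; let p be its pumping constant.
Take w = a^p b^p ∈ L (since p ≤ p ≤ 3p), with |w| = 2p ≥ p.
The pumping lemma gives a decomposition w = xyz where |xy| ≤ p and |y| ≥ 1.
Because |xy| ≤ p and w begins with p copies of a, we have y = a^k with 1 ≤ k ≤ p.
Pump with i = 2: xy^2z = a^{p+k} b^p. Now n = p+k > p = m, so the condition n ≤ m fails. Thus xy^2z ∉ L.
This contradicts the pumping lemma, so L is not regular.

a^{p+k} b^p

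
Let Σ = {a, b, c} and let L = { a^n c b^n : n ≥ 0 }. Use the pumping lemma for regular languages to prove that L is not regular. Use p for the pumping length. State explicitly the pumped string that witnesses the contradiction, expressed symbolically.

Suppose for contradiction that L is regular, and let p be the pumping length.
Take w = a^p c b^p ∈ L with |w| = 2p+1 ≥ p.
Write w = xyz as guaranteed by the lemma, with |xy| ≤ p and |y| ≥ 1.
The first p characters of w are a's, so xy (and hence y) consists only of a's. Write y = a^k, 1 ≤ k ≤ p.
Pump with i = 2: xy^2z = a^{p+k} c b^p, which would require p+k = p. But k ≥ 1, so xy^2z ∉ L.
Contradiction. Therefore L is not regular.

a^{p+k} c b^p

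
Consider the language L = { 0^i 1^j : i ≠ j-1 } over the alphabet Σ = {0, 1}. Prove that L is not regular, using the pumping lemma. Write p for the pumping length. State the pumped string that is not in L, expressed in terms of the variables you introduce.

0^{p+p!} 1^{p+p!+1}

Suppose for contradiction that L is regular, and let p be the pumping length.
Choose w = 0^p 1^{p+p!+1}. Since p ≠ (p+p!+1)-1 = p+p!, w ∈ L; and |w| ≥ p.
By the pumping lemma, w = xyz with |xy| ≤ p and |y| > 0.
Because |xy| ≤ p and w begins with p copies of 0, we have y = 0^k with 1 ≤ k ≤ p.
Since 1 ≤ k ≤ p, k divides p!; set t = 1 + p!/k. Then xy^t z has p + (p!/k)·k = p + p! copies of 0. Now the 0-count is p+p! and (1-count)-1 = (p+p!+1)-1 = p+p!, so i ≠ j-1 fails. So xy^t z = 0^{p+p!} 1^{p+p!+1} ∉ L.
This is a contradiction; hence L is not regular.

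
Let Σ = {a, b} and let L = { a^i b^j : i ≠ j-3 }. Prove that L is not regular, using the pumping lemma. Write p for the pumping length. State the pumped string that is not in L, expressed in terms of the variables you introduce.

a^{p+p!} b^{p+p!+3}

Assume L is regular; let p be its pumping constant.
Choose w = a^p b^{p+p!+3}. Since p ≠ (p+p!+3)-3 = p+p!, w ∈ L; and |w| ≥ p.
By the pumping lemma, w = xyz with |xy| ≤ p and y is nonempty.
Because |xy| ≤ p and w begins with p copies of a, we have y = a^k with 1 ≤ k ≤ p.
Since 1 ≤ k ≤ p, k divides p!; set t = 1 + p!/k. Then xy^t z has p + (p!/k)·k = p + p! copies of a. Now the a-count is p+p! and (b-count)-3 = (p+p!+3)-3 = p+p!, so i ≠ j-3 fails. So xy^t z = a^{p+p!} b^{p+p!+3} ∉ L.
Contradiction. Therefore L is not regular.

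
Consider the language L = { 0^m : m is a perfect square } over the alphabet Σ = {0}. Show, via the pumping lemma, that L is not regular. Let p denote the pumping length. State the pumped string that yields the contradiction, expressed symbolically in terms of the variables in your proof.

Suppose for contradiction that L is regular, and let p be the pumping length.
Take w = 0^{p²} ∈ L with |w| = p² ≥ p.
The pumping lemma gives a decomposition w = xyz where |xy| ≤ p and y is nonempty.
Then y = 0^k for some k with 1 ≤ k ≤ p.
Pump with i = 2: xy^2z = 0^{p²+k}. Since 1 ≤ k ≤ p, p² < p²+k ≤ p²+p < (p+1)², so p²+k lies strictly between consecutive squares and is not a perfect square. So xy^2z ∉ L.
This is a contradiction; hence L is not regular.

0^{p²+k}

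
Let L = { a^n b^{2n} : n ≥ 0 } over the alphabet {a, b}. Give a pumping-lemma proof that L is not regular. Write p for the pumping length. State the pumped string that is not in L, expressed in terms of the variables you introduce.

Toward a contradiction, assume L is regular with pumping length p.
Take w = a^p b^{2p}. Then w ∈ L and |w| = 3p ≥ p.
Write w = xyz as guaranteed by the lemma, with |xy| ≤ p and y is nonempty.
Because |xy| ≤ p and w begins with p copies of a, we have y = a^k with 1 ≤ k ≤ p.
Pump with i = 2: xy^2z = a^{p+k} b^{2p}. For this to lie in L we would need 2p = 2(p+k), which forces k = 0. But k ≥ 1, so xy^2z ∉ L.
This is a contradiction; hence L is not regular.

a^{p+k} b^{2p}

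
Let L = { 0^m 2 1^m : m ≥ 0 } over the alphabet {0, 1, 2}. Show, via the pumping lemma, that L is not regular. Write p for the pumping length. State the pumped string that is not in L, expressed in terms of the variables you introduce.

0^{p+k} 2 1^p

Assume L is regular. Let p be the pumping length given by the pumping lemma.
Take w = 0^p 2 1^p ∈ L with |w| = 2p+1 ≥ p.
By the pumping lemma, w = xyz with |xy| ≤ p and |y| > 0.
Since the first p symbols of w are all 0's and |xy| ≤ p, y lies entirely in the leading 0-block: y = 0^k for some k with 1 ≤ k ≤ p.
Pump with i = 2: xy^2z = 0^{p+k} 2 1^p, which would require p+k = p. But k ≥ 1, so xy^2z ∉ L.
This contradicts the pumping lemma, so L is not regular.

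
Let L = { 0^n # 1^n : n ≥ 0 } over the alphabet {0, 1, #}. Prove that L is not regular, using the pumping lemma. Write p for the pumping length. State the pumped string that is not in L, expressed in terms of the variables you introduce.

0^{p+k} # 1^p

Assume L is regular; let p be its pumping constant.
Take w = 0^p # 1^p ∈ L with |w| = 2p+1 ≥ p.
By the pumping lemma, w = xyz with |xy| ≤ p and y is nonempty.
Because |xy| ≤ p and w begins with p copies of 0, we have y = 0^k with 1 ≤ k ≤ p.
Pump with i = 2: xy^2z = 0^{p+k} # 1^p, which would require p+k = p. But k ≥ 1, so xy^2z ∉ L.
Contradiction. Therefore L is not regular.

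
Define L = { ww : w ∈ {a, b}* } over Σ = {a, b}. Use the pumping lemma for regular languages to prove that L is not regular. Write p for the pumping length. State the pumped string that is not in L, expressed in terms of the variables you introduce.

Suppose for contradiction that L is regular, and let p be the pumping length.
Take w = a^p b^p a^p b^p = uu where u = a^pb^p; then w ∈ L and |w| = 4p ≥ p.
Write w = xyz as guaranteed by the lemma, with |xy| ≤ p and |y| > 0.
Since the first p symbols of w are all a's and |xy| ≤ p, y lies entirely in the leading a-block: y = a^k for some k with 1 ≤ k ≤ p.
Pump with i = 2: xy^2z = a^{p+k} b^p a^p b^p, of length 4p+k. Suppose this equals vv. The string starts with a and ends with b, so v does too; thus the boundary between the two copies of v is a b→a transition. There is exactly one such transition, at position 2p+k, so |v| = 2p+k and |vv| = 4p+2k ≠ 4p+k since k ≥ 1. So xy^2z ∉ L.
This is a contradiction; hence L is not regular.

a^{p+k} b^p a^p b^p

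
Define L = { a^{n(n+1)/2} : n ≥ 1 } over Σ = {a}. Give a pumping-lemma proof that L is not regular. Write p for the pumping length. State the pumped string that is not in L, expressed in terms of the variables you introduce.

Assume L is regular; let p be its pumping constant.
Take w = a^{p(p+1)/2} ∈ L with |w| = p(p+1)/2 ≥ p.
The pumping lemma gives a decomposition w = xyz where |xy| ≤ p and |y| ≥ 1.
Then y = a^k for some k with 1 ≤ k ≤ p.
Pump with i = 2: xy^2z = a^{p(p+1)/2+k}. Since 1 ≤ k ≤ p, p(p+1)/2 < p(p+1)/2+k ≤ p(p+1)/2+p < (p+1)(p+2)/2, so p(p+1)/2+k is strictly between consecutive triangular numbers. So xy^2z ∉ L.
This contradicts the pumping lemma, so L is not regular.

a^{p(p+1)/2+k}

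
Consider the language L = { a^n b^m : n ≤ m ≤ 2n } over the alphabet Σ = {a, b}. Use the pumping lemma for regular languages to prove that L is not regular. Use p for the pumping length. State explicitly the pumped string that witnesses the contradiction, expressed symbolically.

Toward a contradiction, assume L is regular with pumping length p.
Take w = a^p b^p ∈ L (since p ≤ p ≤ 2p), with |w| = 2p ≥ p.
By the pumping lemma, w = xyz with |xy| ≤ p and |y| > 0.
The first p characters of w are a's, so xy (and hence y) consists only of a's. Write y = a^k, 1 ≤ k ≤ p.
Pump with i = 2: xy^2z = a^{p+k} b^p. Now n = p+k > p = m, so the condition n ≤ m fails. Thus xy^2z ∉ L.
This contradicts the pumping lemma, so L is not regular.

a^{p+k} b^p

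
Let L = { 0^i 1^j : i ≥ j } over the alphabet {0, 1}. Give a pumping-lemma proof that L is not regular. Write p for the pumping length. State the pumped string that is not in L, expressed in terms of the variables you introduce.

Assume L is regular; let p be its pumping constant.
Choose w = 0^p 1^p ∈ L, with |w| = 2p ≥ p.
By the pumping lemma, w = xyz with |xy| ≤ p and |y| ≥ 1.
Because |xy| ≤ p and w begins with p copies of 0, we have y = 0^k with 1 ≤ k ≤ p.
Consider xy^0z = xz = 0^{p-k} 1^p. Since k ≥ 1, the 0-count p-k is less than p, so i ≥ j fails; thus xz ∉ L.
This contradicts the pumping lemma, so L is not regular.

0^{p-k} 1^p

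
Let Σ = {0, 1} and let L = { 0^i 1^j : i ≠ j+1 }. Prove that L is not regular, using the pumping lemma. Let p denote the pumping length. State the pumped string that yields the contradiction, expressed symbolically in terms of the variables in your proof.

0^{p+p!} 1^{p+p!-1}

Suppose for contradiction that L is regular, and let p be the pumping length.
Choose w = 0^p 1^{p+p!-1}. Since p ≠ (p+p!-1)+1 = p+p!, w ∈ L; and |w| ≥ p.
The pumping lemma gives a decomposition w = xyz where |xy| ≤ p and y is nonempty.
Since the first p symbols of w are all 0's and |xy| ≤ p, y lies entirely in the leading 0-block: y = 0^k for some k with 1 ≤ k ≤ p.
Since 1 ≤ k ≤ p, k divides p!; set t = 1 + p!/k. Then xy^t z has p + (p!/k)·k = p + p! copies of 0. Now the 0-count is p+p! and (1-count)+1 = (p+p!-1)+1 = p+p!, so i ≠ j+1 fails. So xy^t z = 0^{p+p!} 1^{p+p!-1} ∉ L.
This contradicts the pumping lemma, so L is not regular.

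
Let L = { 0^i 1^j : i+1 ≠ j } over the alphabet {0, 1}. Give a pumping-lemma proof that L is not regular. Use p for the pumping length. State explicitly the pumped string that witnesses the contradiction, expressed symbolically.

0^{p+p!} 1^{p+p!+1}

Assume L is regular; let p be its pumping constant.
Choose w = 0^p 1^{p+p!+1}. Since p ≠ (p+p!+1)-1 = p+p!, w ∈ L; and |w| ≥ p.
By the pumping lemma, w = xyz with |xy| ≤ p and |y| ≥ 1.
Because |xy| ≤ p and w begins with p copies of 0, we have y = 0^k with 1 ≤ k ≤ p.
Since 1 ≤ k ≤ p, k divides p!; set t = 1 + p!/k. Then xy^t z has p + (p!/k)·k = p + p! copies of 0. Now the 0-count is p+p! and (1-count)-1 = (p+p!+1)-1 = p+p!, so i+1 ≠ j fails. So xy^t z = 0^{p+p!} 1^{p+p!+1} ∉ L.
This contradicts the pumping lemma, so L is not regular.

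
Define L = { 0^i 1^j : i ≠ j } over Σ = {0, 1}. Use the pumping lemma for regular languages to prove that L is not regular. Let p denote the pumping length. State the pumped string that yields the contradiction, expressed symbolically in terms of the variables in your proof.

0^{p+p!} 1^{p+p!}

Assume L is regular; let p be its pumping constant.
Choose w = 0^p 1^{p+p!}. Since p ≠ p+p!, w ∈ L; and |w| ≥ p.
Write w = xyz as guaranteed by the lemma, with |xy| ≤ p and |y| ≥ 1.
The first p characters of w are 0's, so xy (and hence y) consists only of 0's. Write y = 0^k, 1 ≤ k ≤ p.
Since 1 ≤ k ≤ p, k divides p!; set t = 1 + p!/k. Then xy^t z has p + (p!/k)·k = p + p! copies of 0. Now the 0-count equals the 1-count, so i ≠ j fails. So xy^t z = 0^{p+p!} 1^{p+p!} ∉ L.
This contradicts the pumping lemma, so L is not regular.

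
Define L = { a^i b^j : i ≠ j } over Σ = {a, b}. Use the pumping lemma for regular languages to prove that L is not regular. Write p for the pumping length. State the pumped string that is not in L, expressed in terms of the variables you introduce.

a^{p+p!} b^{p+p!}

Suppose for contradiction that L is regular, and let p be the pumping length.
Choose w = a^p b^{p+p!}. Since p ≠ p+p!, w ∈ L; and |w| ≥ p.
Write w = xyz as guaranteed by the lemma, with |xy| ≤ p and |y| > 0.
The first p characters of w are a's, so xy (and hence y) consists only of a's. Write y = a^k, 1 ≤ k ≤ p.
Since 1 ≤ k ≤ p, k divides p!; set t = 1 + p!/k. Then xy^t z has p + (p!/k)·k = p + p! copies of a. Now the a-count equals the b-count, so i ≠ j fails. So xy^t z = a^{p+p!} b^{p+p!} ∉ L.
Contradiction. Therefore L is not regular.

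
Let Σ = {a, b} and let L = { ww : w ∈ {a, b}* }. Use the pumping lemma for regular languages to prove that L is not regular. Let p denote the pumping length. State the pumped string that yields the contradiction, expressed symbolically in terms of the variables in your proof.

Toward a contradiction, assume L is regular with pumping length p.
Take w = a^p b^p a^p b^p = uu where u = a^pb^p; then w ∈ L and |w| = 4p ≥ p.
The pumping lemma gives a decomposition w = xyz where |xy| ≤ p and y is nonempty.
Because |xy| ≤ p and w begins with p copies of a, we have y = a^k with 1 ≤ k ≤ p.
Pump with i = 2: xy^2z = a^{p+k} b^p a^p b^p, of length 4p+k. Suppose this equals vv. The string starts with a and ends with b, so v does too; thus the boundary between the two copies of v is a b→a transition. There is exactly one such transition, at position 2p+k, so |v| = 2p+k and |vv| = 4p+2k ≠ 4p+k since k ≥ 1. So xy^2z ∉ L.
Contradiction. Therefore L is not regular.

a^{p+k} b^p a^p b^p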